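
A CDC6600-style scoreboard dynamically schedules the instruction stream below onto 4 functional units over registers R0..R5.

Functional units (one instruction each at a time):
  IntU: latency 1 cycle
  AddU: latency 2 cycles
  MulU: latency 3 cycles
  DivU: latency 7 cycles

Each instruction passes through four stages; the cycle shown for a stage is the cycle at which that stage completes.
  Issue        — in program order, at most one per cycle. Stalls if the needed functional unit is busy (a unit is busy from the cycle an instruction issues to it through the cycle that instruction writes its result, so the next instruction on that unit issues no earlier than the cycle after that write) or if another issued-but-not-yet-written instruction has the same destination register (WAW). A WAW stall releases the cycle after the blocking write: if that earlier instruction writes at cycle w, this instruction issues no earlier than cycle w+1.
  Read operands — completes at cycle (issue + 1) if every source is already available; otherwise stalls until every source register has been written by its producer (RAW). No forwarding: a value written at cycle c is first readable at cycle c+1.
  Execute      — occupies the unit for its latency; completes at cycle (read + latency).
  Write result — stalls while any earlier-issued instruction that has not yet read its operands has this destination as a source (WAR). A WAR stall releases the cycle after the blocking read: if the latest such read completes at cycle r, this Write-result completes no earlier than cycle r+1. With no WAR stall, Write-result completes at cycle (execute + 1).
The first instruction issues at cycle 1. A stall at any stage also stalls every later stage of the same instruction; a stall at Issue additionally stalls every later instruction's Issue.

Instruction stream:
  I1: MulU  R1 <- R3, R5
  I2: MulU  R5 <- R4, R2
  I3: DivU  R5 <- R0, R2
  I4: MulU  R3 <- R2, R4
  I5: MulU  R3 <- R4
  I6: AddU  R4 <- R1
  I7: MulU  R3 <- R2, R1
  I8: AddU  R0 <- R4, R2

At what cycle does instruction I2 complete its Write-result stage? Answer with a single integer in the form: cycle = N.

  I1 | 1 | 2 | 5 | 6
  I2 | 7 | 8 | 11 | 12   struct: MulU busy until I1 writes@6
  I3 | 13 | 14 | 21 | 22   WAW R5: wait I2 write@12
  I4 | 14 | 15 | 18 | 19
  I5 | 20 | 21 | 24 | 25   struct: MulU busy until I4 writes@19
  I6 | 21 | 22 | 24 | 25
  I7 | 26 | 27 | 30 | 31   struct: MulU busy until I5 writes@25
  I8 | 27 | 28 | 30 | 31

cycle = 12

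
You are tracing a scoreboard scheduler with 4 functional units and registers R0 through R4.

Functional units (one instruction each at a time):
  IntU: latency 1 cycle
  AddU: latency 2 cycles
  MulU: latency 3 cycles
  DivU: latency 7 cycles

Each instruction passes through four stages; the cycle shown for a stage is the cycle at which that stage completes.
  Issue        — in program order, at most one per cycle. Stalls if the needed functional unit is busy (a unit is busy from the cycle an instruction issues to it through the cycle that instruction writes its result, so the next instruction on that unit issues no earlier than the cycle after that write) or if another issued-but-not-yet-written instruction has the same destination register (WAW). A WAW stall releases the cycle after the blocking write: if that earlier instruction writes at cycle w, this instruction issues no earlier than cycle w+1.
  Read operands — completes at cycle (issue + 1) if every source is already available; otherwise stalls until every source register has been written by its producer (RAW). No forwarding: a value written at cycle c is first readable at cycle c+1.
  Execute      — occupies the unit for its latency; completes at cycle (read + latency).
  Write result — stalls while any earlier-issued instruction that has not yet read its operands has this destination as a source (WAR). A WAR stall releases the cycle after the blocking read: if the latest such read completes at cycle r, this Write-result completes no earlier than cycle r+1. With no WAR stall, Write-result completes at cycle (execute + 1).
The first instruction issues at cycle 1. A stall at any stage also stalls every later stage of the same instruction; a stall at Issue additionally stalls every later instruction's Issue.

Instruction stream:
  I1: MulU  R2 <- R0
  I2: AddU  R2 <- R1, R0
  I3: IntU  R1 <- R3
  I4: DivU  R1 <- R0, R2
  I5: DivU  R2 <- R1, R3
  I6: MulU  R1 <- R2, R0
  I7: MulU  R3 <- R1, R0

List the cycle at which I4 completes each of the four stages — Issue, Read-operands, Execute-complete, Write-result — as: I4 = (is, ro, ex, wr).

I4 = (12, 13, 20, 21)

t=1  issue I1 (MulU)
t=2  I1 read-ops
t=5  I1 finished on MulU
t=6  I1→R2
t=7  issue I2 (AddU)
t=8  I2 read-ops; issue I3 (IntU)
t=9  I3 read-ops
t=10  I2 finished on AddU; I3 finished on IntU
t=11  I2→R2; I3→R1
t=12  issue I4 (DivU)
t=13  I4 read-ops
t=20  I4 finished on DivU
t=21  I4→R1
t=22  issue I5 (DivU)
t=23  I5 read-ops; issue I6 (MulU)
t=30  I5 finished on DivU
t=31  I5→R2
t=32  I6 read-ops
t=35  I6 finished on MulU
t=36  I6→R1
t=37  issue I7 (MulU)
t=38  I7 read-ops
t=41  I7 finished on MulU
t=42  I7→R3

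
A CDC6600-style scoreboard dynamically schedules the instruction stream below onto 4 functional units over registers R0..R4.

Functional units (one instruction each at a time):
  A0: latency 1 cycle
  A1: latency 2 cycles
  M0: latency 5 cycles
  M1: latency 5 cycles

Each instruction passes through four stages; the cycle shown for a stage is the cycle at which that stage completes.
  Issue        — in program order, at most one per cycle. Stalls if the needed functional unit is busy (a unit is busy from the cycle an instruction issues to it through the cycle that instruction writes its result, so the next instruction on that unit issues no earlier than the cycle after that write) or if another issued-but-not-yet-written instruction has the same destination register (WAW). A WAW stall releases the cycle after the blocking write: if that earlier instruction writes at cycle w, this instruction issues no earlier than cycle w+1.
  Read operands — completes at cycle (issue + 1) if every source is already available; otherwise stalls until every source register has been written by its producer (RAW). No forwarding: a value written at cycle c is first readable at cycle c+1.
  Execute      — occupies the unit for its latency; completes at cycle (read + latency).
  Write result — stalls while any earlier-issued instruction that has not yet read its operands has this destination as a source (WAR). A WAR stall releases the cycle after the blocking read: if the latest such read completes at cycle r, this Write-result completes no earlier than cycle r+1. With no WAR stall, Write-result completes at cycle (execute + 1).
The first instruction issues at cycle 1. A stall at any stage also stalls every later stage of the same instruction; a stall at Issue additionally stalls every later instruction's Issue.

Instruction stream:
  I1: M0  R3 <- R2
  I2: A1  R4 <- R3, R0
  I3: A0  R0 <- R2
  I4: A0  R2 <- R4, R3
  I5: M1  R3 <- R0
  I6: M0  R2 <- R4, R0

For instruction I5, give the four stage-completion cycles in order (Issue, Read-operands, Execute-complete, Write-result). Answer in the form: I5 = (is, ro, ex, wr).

c1: I1 dispatched to M0
c2: I1 operands ready | I2 dispatched to A1
c3: I3 dispatched to A0
c4: I3 operands ready
c5: I3 complete
c7: I1 complete
c8: R3←I1
c9: I2 operands ready
c10: R0←I3
c11: I2 complete | I4 dispatched to A0
c12: R4←I2 | I5 dispatched to M1
c13: I4 operands ready | I5 operands ready
c14: I4 complete
c15: R2←I4
c16: I6 dispatched to M0
c17: I6 operands ready
c18: I5 complete
c19: R3←I5
c22: I6 complete
c23: R2←I6

I5 = (12, 13, 18, 19)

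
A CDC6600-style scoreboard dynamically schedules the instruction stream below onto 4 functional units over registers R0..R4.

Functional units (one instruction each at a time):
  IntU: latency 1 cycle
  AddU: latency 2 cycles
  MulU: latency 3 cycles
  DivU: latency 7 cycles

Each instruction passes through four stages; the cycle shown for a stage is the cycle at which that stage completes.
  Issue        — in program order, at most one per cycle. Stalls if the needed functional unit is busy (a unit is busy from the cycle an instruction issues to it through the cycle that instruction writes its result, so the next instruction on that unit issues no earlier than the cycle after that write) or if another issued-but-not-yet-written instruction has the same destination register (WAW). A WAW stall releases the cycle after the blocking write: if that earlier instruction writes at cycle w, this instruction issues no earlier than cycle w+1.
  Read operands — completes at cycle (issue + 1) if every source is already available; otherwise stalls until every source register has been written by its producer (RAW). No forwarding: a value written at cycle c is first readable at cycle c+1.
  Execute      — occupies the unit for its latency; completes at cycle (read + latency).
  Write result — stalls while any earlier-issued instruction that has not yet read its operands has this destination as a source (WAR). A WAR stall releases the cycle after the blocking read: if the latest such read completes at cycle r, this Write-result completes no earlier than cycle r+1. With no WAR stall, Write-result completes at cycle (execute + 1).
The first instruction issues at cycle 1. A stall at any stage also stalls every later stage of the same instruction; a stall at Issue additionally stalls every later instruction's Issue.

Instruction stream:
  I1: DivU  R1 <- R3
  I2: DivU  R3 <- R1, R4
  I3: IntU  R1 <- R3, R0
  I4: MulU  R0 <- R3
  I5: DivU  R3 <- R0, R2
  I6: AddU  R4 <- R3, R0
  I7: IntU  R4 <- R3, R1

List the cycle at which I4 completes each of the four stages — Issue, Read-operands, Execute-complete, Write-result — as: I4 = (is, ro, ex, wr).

I4 = (13, 21, 24, 25)

[I1] 1/2/9/10
[I2] 11/12/19/20  (struct: DivU busy until I1 writes@10)
[I3] 12/21/22/23  (RAW R3: wait I2 write@20)
[I4] 13/21/24/25  (RAW R3: wait I2 write@20)
[I5] 21/26/33/34  (struct: DivU busy until I2 writes@20; RAW R0: wait I4 write@25)
[I6] 22/35/37/38  (RAW R3: wait I5 write@34)
[I7] 39/40/41/42  (WAW R4: wait I6 write@38)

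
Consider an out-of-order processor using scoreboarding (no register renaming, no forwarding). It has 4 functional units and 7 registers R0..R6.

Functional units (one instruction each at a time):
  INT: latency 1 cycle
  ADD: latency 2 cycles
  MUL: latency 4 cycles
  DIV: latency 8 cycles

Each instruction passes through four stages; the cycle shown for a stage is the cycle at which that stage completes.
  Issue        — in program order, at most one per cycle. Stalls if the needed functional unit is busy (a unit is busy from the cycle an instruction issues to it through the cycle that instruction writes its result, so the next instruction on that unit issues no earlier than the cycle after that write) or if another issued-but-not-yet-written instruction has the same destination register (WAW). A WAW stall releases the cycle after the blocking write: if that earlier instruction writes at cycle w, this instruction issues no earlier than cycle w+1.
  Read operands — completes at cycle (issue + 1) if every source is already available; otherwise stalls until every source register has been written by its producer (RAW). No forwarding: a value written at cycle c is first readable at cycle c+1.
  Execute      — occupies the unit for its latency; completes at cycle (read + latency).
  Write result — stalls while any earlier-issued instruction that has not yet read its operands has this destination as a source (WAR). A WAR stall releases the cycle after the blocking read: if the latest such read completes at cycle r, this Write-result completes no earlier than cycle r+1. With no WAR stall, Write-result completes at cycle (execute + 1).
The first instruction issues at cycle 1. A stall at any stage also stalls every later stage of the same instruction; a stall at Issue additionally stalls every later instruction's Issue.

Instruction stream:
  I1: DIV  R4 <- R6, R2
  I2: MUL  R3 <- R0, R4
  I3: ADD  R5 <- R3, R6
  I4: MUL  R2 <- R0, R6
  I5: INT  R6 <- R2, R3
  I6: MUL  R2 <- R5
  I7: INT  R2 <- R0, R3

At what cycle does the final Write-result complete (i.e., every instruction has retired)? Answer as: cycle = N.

cycle 1: issue I1 (DIV)
cycle 2: I1 read-ops | issue I2 (MUL)
cycle 3: issue I3 (ADD)
cycle 10: I1 finished on DIV
cycle 11: I1→R4
cycle 12: I2 read-ops
cycle 16: I2 finished on MUL
cycle 17: I2→R3
cycle 18: I3 read-ops | issue I4 (MUL)
cycle 19: I4 read-ops | issue I5 (INT)
cycle 20: I3 finished on ADD
cycle 21: I3→R5
cycle 23: I4 finished on MUL
cycle 24: I4→R2
cycle 25: I5 read-ops | issue I6 (MUL)
cycle 26: I5 finished on INT | I6 read-ops
cycle 27: I5→R6
cycle 30: I6 finished on MUL
cycle 31: I6→R2
cycle 32: issue I7 (INT)
cycle 33: I7 read-ops
cycle 34: I7 finished on INT
cycle 35: I7→R2

cycle = 35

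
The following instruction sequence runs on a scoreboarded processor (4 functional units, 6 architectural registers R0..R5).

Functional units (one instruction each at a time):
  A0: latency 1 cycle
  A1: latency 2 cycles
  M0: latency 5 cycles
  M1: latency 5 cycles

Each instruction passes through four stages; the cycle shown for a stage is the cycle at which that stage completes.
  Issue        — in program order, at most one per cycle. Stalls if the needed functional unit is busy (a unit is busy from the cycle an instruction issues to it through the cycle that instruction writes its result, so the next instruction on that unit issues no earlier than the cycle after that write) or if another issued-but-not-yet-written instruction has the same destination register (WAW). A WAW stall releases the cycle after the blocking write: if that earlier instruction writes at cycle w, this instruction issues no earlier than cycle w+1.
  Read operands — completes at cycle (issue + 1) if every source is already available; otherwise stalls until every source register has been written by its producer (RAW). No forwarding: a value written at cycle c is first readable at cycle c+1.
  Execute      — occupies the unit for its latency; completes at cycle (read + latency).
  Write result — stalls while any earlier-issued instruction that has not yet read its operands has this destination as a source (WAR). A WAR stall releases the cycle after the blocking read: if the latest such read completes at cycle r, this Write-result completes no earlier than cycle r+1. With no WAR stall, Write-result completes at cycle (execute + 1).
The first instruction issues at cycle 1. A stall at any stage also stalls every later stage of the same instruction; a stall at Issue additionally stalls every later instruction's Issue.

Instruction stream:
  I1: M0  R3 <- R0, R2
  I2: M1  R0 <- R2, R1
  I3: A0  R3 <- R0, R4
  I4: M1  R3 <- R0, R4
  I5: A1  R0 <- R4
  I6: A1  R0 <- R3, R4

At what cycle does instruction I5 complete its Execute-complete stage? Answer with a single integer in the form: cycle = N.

cycle 1: issue I1 (M0)
cycle 2: I1 read-ops; issue I2 (M1)
cycle 3: I2 read-ops
cycle 7: I1 finished on M0
cycle 8: I1→R3; I2 finished on M1
cycle 9: I2→R0; issue I3 (A0)
cycle 10: I3 read-ops
cycle 11: I3 finished on A0
cycle 12: I3→R3
cycle 13: issue I4 (M1)
cycle 14: I4 read-ops; issue I5 (A1)
cycle 15: I5 read-ops
cycle 17: I5 finished on A1
cycle 18: I5→R0
cycle 19: I4 finished on M1; issue I6 (A1)
cycle 20: I4→R3
cycle 21: I6 read-ops
cycle 23: I6 finished on A1
cycle 24: I6→R0

cycle = 17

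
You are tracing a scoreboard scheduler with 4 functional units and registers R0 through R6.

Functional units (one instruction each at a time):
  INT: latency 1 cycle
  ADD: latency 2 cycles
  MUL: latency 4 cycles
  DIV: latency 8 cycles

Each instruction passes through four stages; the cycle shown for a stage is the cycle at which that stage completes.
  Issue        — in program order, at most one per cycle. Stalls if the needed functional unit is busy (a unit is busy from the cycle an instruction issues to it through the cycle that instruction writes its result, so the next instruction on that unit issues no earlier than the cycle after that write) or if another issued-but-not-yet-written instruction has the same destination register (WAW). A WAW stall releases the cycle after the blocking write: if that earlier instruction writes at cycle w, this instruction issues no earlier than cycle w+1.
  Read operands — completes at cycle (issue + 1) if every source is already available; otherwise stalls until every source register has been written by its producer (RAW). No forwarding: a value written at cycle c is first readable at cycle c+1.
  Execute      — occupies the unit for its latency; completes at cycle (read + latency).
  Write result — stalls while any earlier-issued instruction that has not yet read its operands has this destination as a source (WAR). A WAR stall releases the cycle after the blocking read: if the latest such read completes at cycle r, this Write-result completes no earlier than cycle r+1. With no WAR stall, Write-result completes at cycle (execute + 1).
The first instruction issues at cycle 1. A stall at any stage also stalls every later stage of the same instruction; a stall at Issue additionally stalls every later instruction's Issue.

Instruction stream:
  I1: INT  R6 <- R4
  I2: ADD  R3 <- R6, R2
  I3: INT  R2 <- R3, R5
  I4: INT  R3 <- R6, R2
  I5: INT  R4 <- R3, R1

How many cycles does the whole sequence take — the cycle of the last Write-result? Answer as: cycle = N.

cycle = 19

[1] I1 issues→INT
[2] I1 reads; I2 issues→ADD
[3] I1 exec-done
[4] I1 writes R6
[5] I2 reads; I3 issues→INT
[7] I2 exec-done
[8] I2 writes R3
[9] I3 reads
[10] I3 exec-done
[11] I3 writes R2
[12] I4 issues→INT
[13] I4 reads
[14] I4 exec-done
[15] I4 writes R3
[16] I5 issues→INT
[17] I5 reads
[18] I5 exec-done
[19] I5 writes R4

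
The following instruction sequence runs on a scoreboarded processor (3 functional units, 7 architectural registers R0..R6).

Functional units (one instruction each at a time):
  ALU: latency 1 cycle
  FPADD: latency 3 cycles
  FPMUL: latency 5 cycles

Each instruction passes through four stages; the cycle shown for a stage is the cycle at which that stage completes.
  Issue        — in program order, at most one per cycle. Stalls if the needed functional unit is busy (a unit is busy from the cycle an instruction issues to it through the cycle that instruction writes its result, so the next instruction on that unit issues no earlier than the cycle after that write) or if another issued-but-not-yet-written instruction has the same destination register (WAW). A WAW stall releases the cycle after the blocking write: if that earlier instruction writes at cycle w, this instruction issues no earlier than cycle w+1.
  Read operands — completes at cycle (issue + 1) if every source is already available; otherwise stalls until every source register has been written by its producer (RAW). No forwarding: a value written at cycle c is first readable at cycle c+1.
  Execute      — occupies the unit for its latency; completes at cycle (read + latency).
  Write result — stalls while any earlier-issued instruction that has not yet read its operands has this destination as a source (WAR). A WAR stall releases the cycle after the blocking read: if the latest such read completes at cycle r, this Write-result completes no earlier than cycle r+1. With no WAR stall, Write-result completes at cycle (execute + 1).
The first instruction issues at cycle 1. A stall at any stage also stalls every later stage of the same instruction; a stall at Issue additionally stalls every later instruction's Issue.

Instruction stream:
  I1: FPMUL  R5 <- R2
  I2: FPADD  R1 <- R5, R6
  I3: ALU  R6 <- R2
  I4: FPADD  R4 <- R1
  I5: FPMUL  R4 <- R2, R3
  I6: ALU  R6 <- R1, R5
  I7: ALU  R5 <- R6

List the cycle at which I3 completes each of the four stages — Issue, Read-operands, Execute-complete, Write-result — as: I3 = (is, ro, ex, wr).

I3 = (3, 4, 5, 10)

1) issue 1, read 2, done 7, write 8
2) issue 2, read 9, done 12, write 13  <RAW R5: wait I1 write@8>
3) issue 3, read 4, done 5, write 10  <WAR R6: wait I2 read@9>
4) issue 14, read 15, done 18, write 19  <struct: FPADD busy until I2 writes@13>
5) issue 20, read 21, done 26, write 27  <WAW R4: wait I4 write@19>
6) issue 21, read 22, done 23, write 24
7) issue 25, read 26, done 27, write 28  <struct: ALU busy until I6 writes@24>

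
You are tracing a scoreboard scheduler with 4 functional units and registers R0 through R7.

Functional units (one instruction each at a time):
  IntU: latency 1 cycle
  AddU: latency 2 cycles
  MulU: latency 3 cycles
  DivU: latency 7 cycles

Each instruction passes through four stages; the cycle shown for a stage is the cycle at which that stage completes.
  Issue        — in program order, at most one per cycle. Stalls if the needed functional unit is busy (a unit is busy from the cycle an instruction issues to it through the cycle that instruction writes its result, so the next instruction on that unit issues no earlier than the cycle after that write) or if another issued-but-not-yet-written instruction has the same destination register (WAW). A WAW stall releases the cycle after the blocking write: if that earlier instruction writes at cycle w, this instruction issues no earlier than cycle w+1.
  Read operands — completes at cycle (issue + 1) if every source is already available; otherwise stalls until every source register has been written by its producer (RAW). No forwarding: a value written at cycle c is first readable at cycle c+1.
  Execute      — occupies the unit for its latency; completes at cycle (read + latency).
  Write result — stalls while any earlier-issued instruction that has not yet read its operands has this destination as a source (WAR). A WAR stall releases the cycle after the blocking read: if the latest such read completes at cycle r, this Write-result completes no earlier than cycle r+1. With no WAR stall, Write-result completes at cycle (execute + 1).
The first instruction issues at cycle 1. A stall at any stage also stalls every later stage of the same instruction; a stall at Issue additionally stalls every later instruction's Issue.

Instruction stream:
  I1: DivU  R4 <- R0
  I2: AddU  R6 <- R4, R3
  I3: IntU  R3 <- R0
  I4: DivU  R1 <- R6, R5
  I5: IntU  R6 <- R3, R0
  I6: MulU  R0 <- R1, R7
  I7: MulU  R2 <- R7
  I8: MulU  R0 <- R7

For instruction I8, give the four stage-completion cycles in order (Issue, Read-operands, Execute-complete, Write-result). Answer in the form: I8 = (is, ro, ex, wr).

t=1  I1 dispatched to DivU
t=2  I1 operands ready · I2 dispatched to AddU
t=3  I3 dispatched to IntU
t=4  I3 operands ready
t=5  I3 complete
t=9  I1 complete
t=10  R4←I1
t=11  I2 operands ready · I4 dispatched to DivU
t=12  R3←I3
t=13  I2 complete
t=14  R6←I2
t=15  I4 operands ready · I5 dispatched to IntU
t=16  I5 operands ready · I6 dispatched to MulU
t=17  I5 complete
t=18  R6←I5
t=22  I4 complete
t=23  R1←I4
t=24  I6 operands ready
t=27  I6 complete
t=28  R0←I6
t=29  I7 dispatched to MulU
t=30  I7 operands ready
t=33  I7 complete
t=34  R2←I7
t=35  I8 dispatched to MulU
t=36  I8 operands ready
t=39  I8 complete
t=40  R0←I8

I8 = (35, 36, 39, 40)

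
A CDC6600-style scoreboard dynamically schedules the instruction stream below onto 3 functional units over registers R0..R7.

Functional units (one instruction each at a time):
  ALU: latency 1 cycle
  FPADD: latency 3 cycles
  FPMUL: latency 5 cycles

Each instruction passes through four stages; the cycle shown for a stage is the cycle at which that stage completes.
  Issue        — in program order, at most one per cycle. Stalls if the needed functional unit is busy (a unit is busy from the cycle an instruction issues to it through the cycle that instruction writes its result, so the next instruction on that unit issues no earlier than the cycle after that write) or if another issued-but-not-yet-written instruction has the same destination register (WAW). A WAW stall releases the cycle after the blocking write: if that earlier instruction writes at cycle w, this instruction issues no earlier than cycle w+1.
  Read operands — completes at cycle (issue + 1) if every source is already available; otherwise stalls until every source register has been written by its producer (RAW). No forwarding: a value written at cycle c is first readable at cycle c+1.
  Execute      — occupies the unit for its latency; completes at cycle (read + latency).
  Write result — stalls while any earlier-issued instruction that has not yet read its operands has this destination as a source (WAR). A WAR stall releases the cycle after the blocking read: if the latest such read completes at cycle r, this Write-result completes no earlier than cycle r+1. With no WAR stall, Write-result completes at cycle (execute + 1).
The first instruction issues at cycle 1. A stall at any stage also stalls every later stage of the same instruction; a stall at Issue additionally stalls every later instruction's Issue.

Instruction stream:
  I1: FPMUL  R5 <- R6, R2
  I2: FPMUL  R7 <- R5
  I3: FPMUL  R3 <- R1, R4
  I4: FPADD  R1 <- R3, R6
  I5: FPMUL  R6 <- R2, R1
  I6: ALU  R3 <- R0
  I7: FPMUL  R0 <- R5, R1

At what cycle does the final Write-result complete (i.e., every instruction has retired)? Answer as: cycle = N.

  I1 | 1 | 2 | 7 | 8
  I2 | 9 | 10 | 15 | 16   struct: FPMUL busy until I1 writes@8
  I3 | 17 | 18 | 23 | 24   struct: FPMUL busy until I2 writes@16
  I4 | 18 | 25 | 28 | 29   RAW R3: wait I3 write@24
  I5 | 25 | 30 | 35 | 36   struct: FPMUL busy until I3 writes@24 · RAW R1: wait I4 write@29
  I6 | 26 | 27 | 28 | 29
  I7 | 37 | 38 | 43 | 44   struct: FPMUL busy until I5 writes@36

cycle = 44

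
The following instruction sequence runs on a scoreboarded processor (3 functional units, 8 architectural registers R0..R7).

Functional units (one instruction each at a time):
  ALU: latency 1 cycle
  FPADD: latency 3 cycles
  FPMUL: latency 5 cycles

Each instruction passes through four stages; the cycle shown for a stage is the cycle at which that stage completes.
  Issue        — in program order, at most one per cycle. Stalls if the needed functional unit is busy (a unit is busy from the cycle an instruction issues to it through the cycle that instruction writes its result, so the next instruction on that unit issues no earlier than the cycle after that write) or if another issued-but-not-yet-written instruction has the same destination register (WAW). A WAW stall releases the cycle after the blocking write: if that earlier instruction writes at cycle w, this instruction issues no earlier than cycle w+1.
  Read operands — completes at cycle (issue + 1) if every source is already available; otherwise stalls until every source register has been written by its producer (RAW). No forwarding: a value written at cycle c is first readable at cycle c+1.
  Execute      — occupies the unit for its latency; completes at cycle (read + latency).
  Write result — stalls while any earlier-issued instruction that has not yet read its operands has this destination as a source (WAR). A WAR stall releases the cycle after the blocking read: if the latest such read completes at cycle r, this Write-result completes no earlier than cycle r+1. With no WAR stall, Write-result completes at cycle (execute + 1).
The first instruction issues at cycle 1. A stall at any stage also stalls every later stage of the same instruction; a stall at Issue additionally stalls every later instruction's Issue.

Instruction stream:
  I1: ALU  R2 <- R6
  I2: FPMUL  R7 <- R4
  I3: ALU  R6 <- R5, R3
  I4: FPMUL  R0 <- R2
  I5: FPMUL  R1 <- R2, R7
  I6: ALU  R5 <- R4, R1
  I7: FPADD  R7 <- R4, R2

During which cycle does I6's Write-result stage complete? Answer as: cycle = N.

cycle = 28

[1] I1 issues→ALU
[2] I1 reads, I2 issues→FPMUL
[3] I1 exec-done, I2 reads
[4] I1 writes R2
[5] I3 issues→ALU
[6] I3 reads
[7] I3 exec-done
[8] I2 exec-done, I3 writes R6
[9] I2 writes R7
[10] I4 issues→FPMUL
[11] I4 reads
[16] I4 exec-done
[17] I4 writes R0
[18] I5 issues→FPMUL
[19] I5 reads, I6 issues→ALU
[20] I7 issues→FPADD
[21] I7 reads
[24] I5 exec-done, I7 exec-done
[25] I5 writes R1, I7 writes R7
[26] I6 reads
[27] I6 exec-done
[28] I6 writes R5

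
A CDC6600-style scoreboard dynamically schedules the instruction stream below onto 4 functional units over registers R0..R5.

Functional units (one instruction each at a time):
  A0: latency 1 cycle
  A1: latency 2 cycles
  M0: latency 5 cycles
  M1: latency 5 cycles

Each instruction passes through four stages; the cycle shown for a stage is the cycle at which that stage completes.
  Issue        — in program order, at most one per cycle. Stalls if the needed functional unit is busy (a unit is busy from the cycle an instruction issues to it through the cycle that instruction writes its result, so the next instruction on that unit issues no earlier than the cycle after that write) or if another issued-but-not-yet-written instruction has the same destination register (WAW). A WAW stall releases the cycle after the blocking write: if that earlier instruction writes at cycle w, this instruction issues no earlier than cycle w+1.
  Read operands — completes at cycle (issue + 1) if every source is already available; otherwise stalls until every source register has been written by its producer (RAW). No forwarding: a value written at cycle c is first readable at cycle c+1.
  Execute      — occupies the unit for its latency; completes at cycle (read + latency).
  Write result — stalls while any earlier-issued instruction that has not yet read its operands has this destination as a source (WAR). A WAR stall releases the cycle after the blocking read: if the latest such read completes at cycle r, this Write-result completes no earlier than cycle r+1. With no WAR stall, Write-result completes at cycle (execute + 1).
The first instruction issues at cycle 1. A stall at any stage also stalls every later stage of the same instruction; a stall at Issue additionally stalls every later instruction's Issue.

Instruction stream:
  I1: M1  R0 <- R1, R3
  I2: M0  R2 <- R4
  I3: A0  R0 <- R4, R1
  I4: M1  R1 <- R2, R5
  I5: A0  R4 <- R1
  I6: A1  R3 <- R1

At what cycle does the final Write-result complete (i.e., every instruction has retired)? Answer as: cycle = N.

cycle = 21

[1] issue I1 (M1)
[2] I1 read-ops, issue I2 (M0)
[3] I2 read-ops
[7] I1 finished on M1
[8] I1→R0, I2 finished on M0
[9] I2→R2, issue I3 (A0)
[10] I3 read-ops, issue I4 (M1)
[11] I3 finished on A0, I4 read-ops
[12] I3→R0
[13] issue I5 (A0)
[14] issue I6 (A1)
[16] I4 finished on M1
[17] I4→R1
[18] I5 read-ops, I6 read-ops
[19] I5 finished on A0
[20] I5→R4, I6 finished on A1
[21] I6→R3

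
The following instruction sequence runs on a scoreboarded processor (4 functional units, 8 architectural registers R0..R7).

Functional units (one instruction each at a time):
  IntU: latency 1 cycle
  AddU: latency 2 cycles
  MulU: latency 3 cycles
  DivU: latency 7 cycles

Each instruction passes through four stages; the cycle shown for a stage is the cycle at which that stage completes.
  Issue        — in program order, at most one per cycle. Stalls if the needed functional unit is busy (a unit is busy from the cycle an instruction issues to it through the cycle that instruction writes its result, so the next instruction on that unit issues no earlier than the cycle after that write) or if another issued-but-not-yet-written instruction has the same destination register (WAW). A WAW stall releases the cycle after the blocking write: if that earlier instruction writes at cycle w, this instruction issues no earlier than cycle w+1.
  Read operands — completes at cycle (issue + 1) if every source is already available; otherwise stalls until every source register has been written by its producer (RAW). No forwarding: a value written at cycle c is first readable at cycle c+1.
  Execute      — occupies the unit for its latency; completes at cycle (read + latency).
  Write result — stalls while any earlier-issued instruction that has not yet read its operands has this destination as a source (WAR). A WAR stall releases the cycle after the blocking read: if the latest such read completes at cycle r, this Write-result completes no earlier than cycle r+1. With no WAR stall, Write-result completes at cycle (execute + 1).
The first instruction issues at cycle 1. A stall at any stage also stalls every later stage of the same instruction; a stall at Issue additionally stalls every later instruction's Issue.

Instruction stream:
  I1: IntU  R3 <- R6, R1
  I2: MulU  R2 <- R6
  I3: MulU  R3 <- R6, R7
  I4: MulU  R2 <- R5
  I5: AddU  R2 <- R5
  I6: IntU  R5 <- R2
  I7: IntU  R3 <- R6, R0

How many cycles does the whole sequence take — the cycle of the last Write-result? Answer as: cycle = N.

cycle 1: I1→IntU
cycle 2: I1 RO · I2→MulU
cycle 3: I1 EX · I2 RO
cycle 4: I1 WR R3
cycle 6: I2 EX
cycle 7: I2 WR R2
cycle 8: I3→MulU
cycle 9: I3 RO
cycle 12: I3 EX
cycle 13: I3 WR R3
cycle 14: I4→MulU
cycle 15: I4 RO
cycle 18: I4 EX
cycle 19: I4 WR R2
cycle 20: I5→AddU
cycle 21: I5 RO · I6→IntU
cycle 23: I5 EX
cycle 24: I5 WR R2
cycle 25: I6 RO
cycle 26: I6 EX
cycle 27: I6 WR R5
cycle 28: I7→IntU
cycle 29: I7 RO
cycle 30: I7 EX
cycle 31: I7 WR R3

cycle = 31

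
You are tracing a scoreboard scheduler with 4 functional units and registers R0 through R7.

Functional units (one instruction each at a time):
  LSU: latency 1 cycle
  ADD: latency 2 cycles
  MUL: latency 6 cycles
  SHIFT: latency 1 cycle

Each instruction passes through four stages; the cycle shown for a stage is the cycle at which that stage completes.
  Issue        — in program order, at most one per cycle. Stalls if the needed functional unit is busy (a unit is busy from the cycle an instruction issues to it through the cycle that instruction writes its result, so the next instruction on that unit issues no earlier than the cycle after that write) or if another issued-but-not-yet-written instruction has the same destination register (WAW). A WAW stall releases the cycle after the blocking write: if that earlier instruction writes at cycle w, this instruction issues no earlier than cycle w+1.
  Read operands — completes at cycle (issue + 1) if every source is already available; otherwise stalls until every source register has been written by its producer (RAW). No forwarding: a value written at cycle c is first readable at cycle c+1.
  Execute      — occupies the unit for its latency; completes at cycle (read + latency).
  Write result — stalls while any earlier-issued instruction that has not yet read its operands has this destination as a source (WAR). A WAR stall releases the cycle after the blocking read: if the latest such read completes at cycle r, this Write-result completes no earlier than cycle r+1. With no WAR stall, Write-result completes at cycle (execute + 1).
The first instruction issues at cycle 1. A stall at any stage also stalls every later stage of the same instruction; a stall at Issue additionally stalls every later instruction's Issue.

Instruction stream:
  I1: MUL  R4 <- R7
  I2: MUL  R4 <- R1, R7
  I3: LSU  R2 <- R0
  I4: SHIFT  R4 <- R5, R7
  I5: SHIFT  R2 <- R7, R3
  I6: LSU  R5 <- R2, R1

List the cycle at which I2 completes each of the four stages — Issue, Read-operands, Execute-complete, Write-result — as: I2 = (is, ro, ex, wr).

[1] issue I1 (MUL)
[2] I1 read-ops
[8] I1 finished on MUL
[9] I1→R4
[10] issue I2 (MUL)
[11] I2 read-ops · issue I3 (LSU)
[12] I3 read-ops
[13] I3 finished on LSU
[14] I3→R2
[17] I2 finished on MUL
[18] I2→R4
[19] issue I4 (SHIFT)
[20] I4 read-ops
[21] I4 finished on SHIFT
[22] I4→R4
[23] issue I5 (SHIFT)
[24] I5 read-ops · issue I6 (LSU)
[25] I5 finished on SHIFT
[26] I5→R2
[27] I6 read-ops
[28] I6 finished on LSU
[29] I6→R5

I2 = (10, 11, 17, 18)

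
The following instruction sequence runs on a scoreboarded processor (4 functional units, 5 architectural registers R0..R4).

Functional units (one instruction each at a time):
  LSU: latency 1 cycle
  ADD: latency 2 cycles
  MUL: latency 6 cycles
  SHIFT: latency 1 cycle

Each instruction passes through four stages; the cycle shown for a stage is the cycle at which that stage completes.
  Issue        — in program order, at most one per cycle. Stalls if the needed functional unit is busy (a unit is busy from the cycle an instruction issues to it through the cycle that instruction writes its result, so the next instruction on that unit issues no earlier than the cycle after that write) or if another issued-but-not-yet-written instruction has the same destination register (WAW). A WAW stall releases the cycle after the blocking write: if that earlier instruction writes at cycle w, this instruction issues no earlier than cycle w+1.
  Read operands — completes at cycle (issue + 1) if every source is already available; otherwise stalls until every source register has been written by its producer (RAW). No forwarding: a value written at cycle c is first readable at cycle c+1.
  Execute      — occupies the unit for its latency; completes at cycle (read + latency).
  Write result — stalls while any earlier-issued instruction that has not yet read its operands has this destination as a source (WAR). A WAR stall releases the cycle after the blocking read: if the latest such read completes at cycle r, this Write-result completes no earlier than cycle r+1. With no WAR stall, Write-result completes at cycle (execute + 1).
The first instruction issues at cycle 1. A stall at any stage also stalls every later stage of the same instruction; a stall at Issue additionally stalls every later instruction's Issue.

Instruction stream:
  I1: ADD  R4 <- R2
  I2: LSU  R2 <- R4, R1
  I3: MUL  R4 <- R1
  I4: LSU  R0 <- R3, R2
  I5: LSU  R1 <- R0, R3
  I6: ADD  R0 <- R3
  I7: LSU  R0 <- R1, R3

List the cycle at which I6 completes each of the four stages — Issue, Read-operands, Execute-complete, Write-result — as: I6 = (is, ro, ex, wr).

I6 = (14, 15, 17, 18)

1) issue 1, read 2, done 4, write 5
2) issue 2, read 6, done 7, write 8  <RAW R4: wait I1 write@5>
3) issue 6, read 7, done 13, write 14  <WAW R4: wait I1 write@5>
4) issue 9, read 10, done 11, write 12  <struct: LSU busy until I2 writes@8>
5) issue 13, read 14, done 15, write 16  <struct: LSU busy until I4 writes@12>
6) issue 14, read 15, done 17, write 18
7) issue 19, read 20, done 21, write 22  <WAW R0: wait I6 write@18>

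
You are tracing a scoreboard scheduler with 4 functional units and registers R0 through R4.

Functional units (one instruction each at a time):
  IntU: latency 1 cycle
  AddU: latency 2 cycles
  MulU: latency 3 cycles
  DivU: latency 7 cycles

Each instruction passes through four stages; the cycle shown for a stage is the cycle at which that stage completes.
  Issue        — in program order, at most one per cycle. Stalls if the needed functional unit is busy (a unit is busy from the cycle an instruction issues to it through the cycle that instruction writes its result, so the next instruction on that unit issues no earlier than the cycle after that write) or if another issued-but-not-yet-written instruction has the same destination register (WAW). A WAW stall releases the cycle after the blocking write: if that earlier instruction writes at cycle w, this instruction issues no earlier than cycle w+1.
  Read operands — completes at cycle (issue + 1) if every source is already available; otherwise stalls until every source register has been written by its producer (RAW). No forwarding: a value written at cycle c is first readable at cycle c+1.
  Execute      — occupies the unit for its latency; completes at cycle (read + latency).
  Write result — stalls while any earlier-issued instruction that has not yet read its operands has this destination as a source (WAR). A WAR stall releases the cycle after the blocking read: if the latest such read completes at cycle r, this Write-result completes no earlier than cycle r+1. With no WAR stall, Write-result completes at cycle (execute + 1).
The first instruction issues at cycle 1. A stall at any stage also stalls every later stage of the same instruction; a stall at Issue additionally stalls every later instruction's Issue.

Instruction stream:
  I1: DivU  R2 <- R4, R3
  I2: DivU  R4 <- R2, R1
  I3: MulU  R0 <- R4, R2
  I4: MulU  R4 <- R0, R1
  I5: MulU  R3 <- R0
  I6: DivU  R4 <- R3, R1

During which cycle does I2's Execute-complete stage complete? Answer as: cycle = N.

I1  is:1  ro:2  ex:9  wr:10
I2  is:11  ro:12  ex:19  wr:20  — struct: DivU busy until I1 writes@10
I3  is:12  ro:21  ex:24  wr:25  — RAW R4: wait I2 write@20
I4  is:26  ro:27  ex:30  wr:31  — struct: MulU busy until I3 writes@25
I5  is:32  ro:33  ex:36  wr:37  — struct: MulU busy until I4 writes@31
I6  is:33  ro:38  ex:45  wr:46  — RAW R3: wait I5 write@37

cycle = 19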